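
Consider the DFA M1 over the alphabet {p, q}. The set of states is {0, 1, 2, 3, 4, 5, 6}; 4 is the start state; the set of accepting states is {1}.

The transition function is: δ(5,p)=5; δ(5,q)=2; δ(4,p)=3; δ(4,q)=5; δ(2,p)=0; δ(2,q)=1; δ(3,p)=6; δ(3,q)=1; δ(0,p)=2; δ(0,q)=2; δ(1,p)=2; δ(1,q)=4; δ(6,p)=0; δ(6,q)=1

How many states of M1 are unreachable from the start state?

Every one of the 7 states is reachable from 4.

0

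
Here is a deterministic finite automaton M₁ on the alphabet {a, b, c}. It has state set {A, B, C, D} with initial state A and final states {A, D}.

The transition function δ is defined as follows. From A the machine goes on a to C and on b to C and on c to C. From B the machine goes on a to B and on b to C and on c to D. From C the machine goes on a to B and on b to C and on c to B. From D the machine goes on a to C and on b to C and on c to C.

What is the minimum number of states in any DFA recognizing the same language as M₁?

3

Every state is reachable, so we keep all 4.
P0 = {A,D} | {B,C}.
On input c, block {B,C} splits into {B} and {C}.
No further refinement is possible. Final partition (3 blocks): {A,D} | {B} | {C}.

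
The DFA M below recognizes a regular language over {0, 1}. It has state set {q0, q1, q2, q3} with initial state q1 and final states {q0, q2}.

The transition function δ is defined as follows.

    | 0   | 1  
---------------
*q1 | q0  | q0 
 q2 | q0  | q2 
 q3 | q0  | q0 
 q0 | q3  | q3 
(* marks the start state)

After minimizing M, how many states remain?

2

Reachable states from the start: {q0,q1,q3}. Unreachable: {q2} — drop them.
P0 = {q0} | {q1,q3}.
No further refinement is possible. Final partition (2 blocks): {q0} | {q1,q3}.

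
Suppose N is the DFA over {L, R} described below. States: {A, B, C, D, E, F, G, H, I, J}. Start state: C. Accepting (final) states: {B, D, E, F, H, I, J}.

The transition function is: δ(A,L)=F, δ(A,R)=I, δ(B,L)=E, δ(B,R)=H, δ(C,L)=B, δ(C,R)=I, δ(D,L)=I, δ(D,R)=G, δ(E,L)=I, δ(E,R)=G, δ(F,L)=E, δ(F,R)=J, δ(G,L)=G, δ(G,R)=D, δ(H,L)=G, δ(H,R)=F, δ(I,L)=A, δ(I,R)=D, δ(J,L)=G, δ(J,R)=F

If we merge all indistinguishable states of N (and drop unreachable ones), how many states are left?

6

Every state is reachable, so we keep all 10.
Initial partition by acceptance: {B,D,E,F,H,I,J} | {A,C,G}.
Split {B,D,E,F,H,I,J} by δ(·,L) → {B,D,E,F} and {H,I,J}.
Refine {B,D,E,F} on symbol L: members go to different blocks, giving {B,F} and {D,E}.
On input L, block {A,C,G} splits into {A,C} and {G}.
On input L, block {H,I,J} splits into {H,J} and {I}.
Stable partition: {B,F} | {A,C} | {H,J} | {D,E} | {G} | {I} — 6 equivalence classes.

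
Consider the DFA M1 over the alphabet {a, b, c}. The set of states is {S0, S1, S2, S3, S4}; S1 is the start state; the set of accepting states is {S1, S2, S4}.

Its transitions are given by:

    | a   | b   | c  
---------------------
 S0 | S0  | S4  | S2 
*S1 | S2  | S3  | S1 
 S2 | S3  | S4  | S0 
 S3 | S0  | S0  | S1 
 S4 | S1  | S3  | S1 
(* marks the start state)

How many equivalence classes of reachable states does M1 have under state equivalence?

5

Start with accepting vs non-accepting: {S1,S2,S4} | {S0,S3}.
On input a, block {S1,S2,S4} splits into {S1,S4} and {S2}.
Refine {S1,S4} on symbol a: members go to different blocks, giving {S1} and {S4}.
Refine {S0,S3} on symbol b: members go to different blocks, giving {S0} and {S3}.
The partition is now stable with 5 blocks: {S1} | {S0} | {S2} | {S4} | {S3}.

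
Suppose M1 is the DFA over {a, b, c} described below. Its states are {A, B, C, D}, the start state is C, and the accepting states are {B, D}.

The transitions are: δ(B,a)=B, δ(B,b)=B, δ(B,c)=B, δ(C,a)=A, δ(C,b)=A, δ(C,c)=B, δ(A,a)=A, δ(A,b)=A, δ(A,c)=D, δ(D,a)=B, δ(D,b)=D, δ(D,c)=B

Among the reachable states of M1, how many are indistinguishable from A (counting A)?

2

Every state is reachable, so we keep all 4.
Start with accepting vs non-accepting: {B,D} | {A,C}.
Stable partition: {B,D} | {A,C} — 2 equivalence classes.
State A belongs to the block {A,C}, which has 2 states.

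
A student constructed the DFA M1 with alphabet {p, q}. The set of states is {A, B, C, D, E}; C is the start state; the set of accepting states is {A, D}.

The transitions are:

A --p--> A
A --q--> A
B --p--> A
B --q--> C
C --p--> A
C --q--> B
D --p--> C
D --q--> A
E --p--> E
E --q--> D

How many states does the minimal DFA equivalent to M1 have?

2

First remove the unreachable states {D,E}; 3 states remain.
Initial partition by acceptance: {A} | {B,C}.
Stable partition: {A} | {B,C} — 2 equivalence classes.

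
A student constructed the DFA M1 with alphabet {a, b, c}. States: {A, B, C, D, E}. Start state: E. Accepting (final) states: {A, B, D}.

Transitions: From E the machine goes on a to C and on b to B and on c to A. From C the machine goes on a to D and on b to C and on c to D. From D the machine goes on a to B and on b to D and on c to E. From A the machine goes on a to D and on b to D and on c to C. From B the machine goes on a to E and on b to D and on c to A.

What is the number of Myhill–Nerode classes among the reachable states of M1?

5

Start with accepting vs non-accepting: {A,B,D} | {C,E}.
Refine {A,B,D} on symbol a: members go to different blocks, giving {A,D} and {B}.
Refine {A,D} on symbol a: members go to different blocks, giving {A} and {D}.
Split {C,E} by δ(·,a) → {C} and {E}.
The partition is now stable with 5 blocks: {A} | {C} | {B} | {D} | {E}.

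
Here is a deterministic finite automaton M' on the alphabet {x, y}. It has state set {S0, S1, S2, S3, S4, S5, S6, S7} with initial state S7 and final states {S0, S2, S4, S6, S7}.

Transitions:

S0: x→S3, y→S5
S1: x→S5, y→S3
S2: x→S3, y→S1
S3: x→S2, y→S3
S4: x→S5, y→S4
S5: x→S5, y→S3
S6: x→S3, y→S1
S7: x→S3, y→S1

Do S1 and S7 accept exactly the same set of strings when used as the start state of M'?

No

Reachable states from the start: {S1,S2,S3,S5,S7}. Unreachable: {S0,S4,S6} — drop them.
Initial partition by acceptance: {S2,S7} | {S1,S3,S5}.
Refine {S1,S3,S5} on symbol x: members go to different blocks, giving {S1,S5} and {S3}.
No further refinement is possible. Final partition (3 blocks): {S2,S7} | {S1,S5} | {S3}.
S1 and S7 end up in different blocks, so they are distinguishable. For instance, the string 'ε' is accepted from only S7.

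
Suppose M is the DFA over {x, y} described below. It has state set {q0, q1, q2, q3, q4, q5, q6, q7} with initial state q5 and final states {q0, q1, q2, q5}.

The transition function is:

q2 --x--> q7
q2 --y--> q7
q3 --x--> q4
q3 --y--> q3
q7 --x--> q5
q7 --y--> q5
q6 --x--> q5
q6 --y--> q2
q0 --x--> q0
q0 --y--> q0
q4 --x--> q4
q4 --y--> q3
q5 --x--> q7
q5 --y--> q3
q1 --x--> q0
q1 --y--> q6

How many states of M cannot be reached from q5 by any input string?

BFS from q5 reaches {q3, q4, q5, q7}; the 4 state(s) q0, q1, q2, q6 are never visited.

4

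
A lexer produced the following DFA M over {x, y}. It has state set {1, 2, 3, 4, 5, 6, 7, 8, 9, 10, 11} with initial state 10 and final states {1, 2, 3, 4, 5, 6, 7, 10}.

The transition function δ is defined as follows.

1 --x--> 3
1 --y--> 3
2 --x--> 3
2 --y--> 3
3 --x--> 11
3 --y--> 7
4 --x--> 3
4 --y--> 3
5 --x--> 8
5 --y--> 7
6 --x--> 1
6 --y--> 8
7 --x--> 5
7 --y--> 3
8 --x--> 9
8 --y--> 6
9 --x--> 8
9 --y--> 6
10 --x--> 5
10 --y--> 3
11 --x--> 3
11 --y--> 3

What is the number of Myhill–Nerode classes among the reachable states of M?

First remove the unreachable states {2,4}; 9 states remain.
P0 = {1,3,5,6,7,10} | {8,9,11}.
Refine {1,3,5,6,7,10} on symbol x: members go to different blocks, giving {1,6,7,10} and {3,5}.
On input x, block {1,6,7,10} splits into {1,7,10} and {6}.
Split {8,9,11} by δ(·,x) → {8,9} and {11}.
On input x, block {3,5} splits into {3} and {5}.
On input x, block {1,7,10} splits into {7,10} and {1}.
Stable partition: {7,10} | {8,9} | {3} | {6} | {11} | {5} | {1} — 7 equivalence classes.

7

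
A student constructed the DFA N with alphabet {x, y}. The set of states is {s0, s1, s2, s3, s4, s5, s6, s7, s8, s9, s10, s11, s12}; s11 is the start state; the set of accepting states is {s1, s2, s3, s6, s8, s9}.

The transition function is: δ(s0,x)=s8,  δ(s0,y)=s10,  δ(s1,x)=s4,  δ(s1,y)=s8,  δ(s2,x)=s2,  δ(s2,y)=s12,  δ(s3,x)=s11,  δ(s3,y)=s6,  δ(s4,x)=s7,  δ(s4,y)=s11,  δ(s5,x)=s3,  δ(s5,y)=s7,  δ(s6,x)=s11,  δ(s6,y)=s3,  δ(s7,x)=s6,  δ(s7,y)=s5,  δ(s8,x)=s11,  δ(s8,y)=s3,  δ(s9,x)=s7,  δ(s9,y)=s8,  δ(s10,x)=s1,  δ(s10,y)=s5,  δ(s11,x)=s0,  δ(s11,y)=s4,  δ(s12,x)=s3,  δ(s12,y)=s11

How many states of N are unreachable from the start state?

No path from s11 leads to s2, s9, s12; the other 10 states are all reachable.

3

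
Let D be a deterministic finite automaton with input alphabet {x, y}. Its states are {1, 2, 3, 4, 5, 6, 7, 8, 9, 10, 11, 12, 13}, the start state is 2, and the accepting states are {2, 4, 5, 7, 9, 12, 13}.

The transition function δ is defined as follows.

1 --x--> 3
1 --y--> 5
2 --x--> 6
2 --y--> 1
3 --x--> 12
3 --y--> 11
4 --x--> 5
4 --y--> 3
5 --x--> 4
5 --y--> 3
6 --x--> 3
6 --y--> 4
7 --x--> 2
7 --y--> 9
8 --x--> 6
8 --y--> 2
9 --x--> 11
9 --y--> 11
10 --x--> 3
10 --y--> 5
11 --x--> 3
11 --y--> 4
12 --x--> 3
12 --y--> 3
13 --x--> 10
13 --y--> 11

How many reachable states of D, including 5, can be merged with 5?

Reachable states from the start: {1,2,3,4,5,6,11,12}. Unreachable: {7,8,9,10,13} — drop them.
Start with accepting vs non-accepting: {2,4,5,12} | {1,3,6,11}.
Split {2,4,5,12} by δ(·,x) → {2,12} and {4,5}.
Refine {1,3,6,11} on symbol x: members go to different blocks, giving {1,6,11} and {3}.
On input x, block {2,12} splits into {2} and {12}.
The partition is now stable with 5 blocks: {2} | {1,6,11} | {4,5} | {3} | {12}.
The equivalence class containing 5 is {4,5}, of size 2.

2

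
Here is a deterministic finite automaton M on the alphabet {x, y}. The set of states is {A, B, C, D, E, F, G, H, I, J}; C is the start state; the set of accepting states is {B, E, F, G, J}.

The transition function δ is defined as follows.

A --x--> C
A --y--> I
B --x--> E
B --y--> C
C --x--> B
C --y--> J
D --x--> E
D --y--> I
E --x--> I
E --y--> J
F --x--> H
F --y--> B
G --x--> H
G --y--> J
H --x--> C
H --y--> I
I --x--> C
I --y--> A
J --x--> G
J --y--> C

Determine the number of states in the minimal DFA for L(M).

4

Reachable states from the start: {A,B,C,E,G,H,I,J}. Unreachable: {D,F} — drop them.
Initial partition by acceptance: {B,E,G,J} | {A,C,H,I}.
On input x, block {B,E,G,J} splits into {B,J} and {E,G}.
On input x, block {A,C,H,I} splits into {A,H,I} and {C}.
No further refinement is possible. Final partition (4 blocks): {B,J} | {A,H,I} | {E,G} | {C}.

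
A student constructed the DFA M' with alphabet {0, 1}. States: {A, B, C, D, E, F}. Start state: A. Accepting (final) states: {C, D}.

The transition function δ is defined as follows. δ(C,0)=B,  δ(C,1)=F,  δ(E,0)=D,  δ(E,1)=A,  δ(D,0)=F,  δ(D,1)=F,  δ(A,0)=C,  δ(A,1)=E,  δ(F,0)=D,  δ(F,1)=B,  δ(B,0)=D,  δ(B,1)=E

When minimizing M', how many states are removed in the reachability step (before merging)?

Exploring from A, all states are eventually visited, so none are unreachable.

0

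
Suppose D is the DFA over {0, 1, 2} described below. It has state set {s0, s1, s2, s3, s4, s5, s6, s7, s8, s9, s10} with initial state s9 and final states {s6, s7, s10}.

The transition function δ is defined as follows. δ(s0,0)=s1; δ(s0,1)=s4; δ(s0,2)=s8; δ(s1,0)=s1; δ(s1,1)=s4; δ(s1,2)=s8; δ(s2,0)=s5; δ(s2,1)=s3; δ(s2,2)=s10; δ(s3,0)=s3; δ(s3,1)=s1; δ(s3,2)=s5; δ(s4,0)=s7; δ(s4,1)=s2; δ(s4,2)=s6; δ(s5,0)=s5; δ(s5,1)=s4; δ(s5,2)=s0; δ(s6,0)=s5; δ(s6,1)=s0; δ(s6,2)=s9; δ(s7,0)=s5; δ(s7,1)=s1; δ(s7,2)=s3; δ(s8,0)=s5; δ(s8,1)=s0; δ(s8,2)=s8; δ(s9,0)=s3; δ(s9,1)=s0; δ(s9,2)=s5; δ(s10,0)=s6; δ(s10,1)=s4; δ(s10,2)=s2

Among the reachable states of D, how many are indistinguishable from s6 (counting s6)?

2

P0 = {s6,s7,s10} | {s0,s1,s2,s3,s4,s5,s8,s9}.
On input 0, block {s6,s7,s10} splits into {s6,s7} and {s10}.
Refine {s0,s1,s2,s3,s4,s5,s8,s9} on symbol 0: members go to different blocks, giving {s0,s1,s2,s3,s5,s8,s9} and {s4}.
Split {s0,s1,s2,s3,s5,s8,s9} by δ(·,1) → {s2,s3,s8,s9} and {s0,s1,s5}.
Split {s2,s3,s8,s9} by δ(·,0) → {s2,s8} and {s3,s9}.
Split {s2,s8} by δ(·,1) → {s2} and {s8}.
Split {s0,s1,s5} by δ(·,2) → {s0,s1} and {s5}.
No further refinement is possible. Final partition (8 blocks): {s6,s7} | {s2} | {s10} | {s4} | {s0,s1} | {s3,s9} | {s8} | {s5}.
State s6 belongs to the block {s6,s7}, which has 2 states.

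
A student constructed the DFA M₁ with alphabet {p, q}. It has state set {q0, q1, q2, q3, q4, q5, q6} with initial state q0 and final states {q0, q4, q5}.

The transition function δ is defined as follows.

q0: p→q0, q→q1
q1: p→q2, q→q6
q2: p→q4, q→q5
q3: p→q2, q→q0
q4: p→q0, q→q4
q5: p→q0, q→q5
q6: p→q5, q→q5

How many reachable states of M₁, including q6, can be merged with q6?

2

Reachable states from the start: {q0,q1,q2,q4,q5,q6}. Unreachable: {q3} — drop them.
Start with accepting vs non-accepting: {q0,q4,q5} | {q1,q2,q6}.
Split {q0,q4,q5} by δ(·,q) → {q4,q5} and {q0}.
On input p, block {q1,q2,q6} splits into {q2,q6} and {q1}.
The partition is now stable with 4 blocks: {q4,q5} | {q2,q6} | {q0} | {q1}.
State q6 belongs to the block {q2,q6}, which has 2 states.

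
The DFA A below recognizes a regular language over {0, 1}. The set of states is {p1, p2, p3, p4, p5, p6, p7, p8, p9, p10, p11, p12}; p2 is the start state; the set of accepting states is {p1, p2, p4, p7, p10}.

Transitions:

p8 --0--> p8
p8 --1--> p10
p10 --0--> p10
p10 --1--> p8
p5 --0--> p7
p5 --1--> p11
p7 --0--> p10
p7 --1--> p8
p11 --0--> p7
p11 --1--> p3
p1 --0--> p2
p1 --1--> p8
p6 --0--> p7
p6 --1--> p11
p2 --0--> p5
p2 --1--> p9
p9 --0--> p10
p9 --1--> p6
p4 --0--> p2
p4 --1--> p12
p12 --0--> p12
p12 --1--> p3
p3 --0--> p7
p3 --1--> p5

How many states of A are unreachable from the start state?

No path from p2 leads to p1, p4, p12; the other 9 states are all reachable.

3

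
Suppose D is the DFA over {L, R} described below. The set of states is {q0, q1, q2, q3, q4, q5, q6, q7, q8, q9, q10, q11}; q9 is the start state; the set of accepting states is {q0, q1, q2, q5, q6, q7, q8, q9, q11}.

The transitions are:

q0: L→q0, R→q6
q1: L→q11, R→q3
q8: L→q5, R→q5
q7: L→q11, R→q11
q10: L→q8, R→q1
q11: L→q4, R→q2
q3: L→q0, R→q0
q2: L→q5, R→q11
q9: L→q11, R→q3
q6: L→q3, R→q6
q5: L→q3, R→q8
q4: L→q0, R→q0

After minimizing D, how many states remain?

6

First remove the unreachable states {q1,q7,q10}; 9 states remain.
Start with accepting vs non-accepting: {q0,q2,q5,q6,q8,q9,q11} | {q3,q4}.
On input L, block {q0,q2,q5,q6,q8,q9,q11} splits into {q0,q2,q8,q9} and {q5,q6,q11}.
Split {q0,q2,q8,q9} by δ(·,L) → {q2,q8,q9} and {q0}.
Split {q2,q8,q9} by δ(·,R) → {q2,q8} and {q9}.
Refine {q5,q6,q11} on symbol R: members go to different blocks, giving {q5,q11} and {q6}.
No further refinement is possible. Final partition (6 blocks): {q2,q8} | {q3,q4} | {q5,q11} | {q0} | {q9} | {q6}.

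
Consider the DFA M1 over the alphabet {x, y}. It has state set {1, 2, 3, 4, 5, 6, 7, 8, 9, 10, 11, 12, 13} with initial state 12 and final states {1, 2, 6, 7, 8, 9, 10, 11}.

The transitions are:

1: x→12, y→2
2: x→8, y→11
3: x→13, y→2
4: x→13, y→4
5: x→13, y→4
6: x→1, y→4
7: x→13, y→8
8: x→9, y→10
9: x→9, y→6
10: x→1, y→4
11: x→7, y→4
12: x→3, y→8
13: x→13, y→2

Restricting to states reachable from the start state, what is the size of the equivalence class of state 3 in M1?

3

Reachable states from the start: {1,2,3,4,6,7,8,9,10,11,12,13}. Unreachable: {5} — drop them.
Initial partition by acceptance: {1,2,6,7,8,9,10,11} | {3,4,12,13}.
Split {1,2,6,7,8,9,10,11} by δ(·,x) → {2,6,8,9,10,11} and {1,7}.
Split {2,6,8,9,10,11} by δ(·,x) → {2,8,9} and {6,10,11}.
Split {3,4,12,13} by δ(·,y) → {3,12,13} and {4}.
No further refinement is possible. Final partition (5 blocks): {2,8,9} | {3,12,13} | {1,7} | {6,10,11} | {4}.
The equivalence class containing 3 is {3,12,13}, of size 3.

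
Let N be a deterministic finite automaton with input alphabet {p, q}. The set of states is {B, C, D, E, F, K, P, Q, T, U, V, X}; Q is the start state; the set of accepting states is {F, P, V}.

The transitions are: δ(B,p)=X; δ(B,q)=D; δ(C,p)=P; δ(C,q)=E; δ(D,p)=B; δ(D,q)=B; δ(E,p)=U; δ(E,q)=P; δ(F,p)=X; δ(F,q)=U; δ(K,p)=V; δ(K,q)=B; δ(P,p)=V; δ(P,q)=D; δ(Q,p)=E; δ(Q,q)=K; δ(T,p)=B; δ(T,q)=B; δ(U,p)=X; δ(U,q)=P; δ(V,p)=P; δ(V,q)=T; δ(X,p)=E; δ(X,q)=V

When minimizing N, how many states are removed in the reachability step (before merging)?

2

BFS from Q reaches {B, D, E, K, P, Q, T, U, V, X}; the 2 state(s) C, F are never visited.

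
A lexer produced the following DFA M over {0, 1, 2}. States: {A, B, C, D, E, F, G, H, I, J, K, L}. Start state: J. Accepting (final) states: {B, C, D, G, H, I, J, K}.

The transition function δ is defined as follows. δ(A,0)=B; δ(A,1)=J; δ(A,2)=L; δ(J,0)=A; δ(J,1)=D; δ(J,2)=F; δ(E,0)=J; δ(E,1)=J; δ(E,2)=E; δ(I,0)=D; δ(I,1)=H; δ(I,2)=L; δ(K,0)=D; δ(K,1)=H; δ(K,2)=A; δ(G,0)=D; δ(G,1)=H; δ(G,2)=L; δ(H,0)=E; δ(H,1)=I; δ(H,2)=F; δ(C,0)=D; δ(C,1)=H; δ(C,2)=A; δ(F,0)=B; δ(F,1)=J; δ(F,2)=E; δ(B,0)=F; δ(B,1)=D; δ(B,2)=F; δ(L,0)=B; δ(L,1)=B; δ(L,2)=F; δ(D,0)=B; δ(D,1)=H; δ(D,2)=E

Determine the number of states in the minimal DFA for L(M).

5

States {C,G,K} cannot be reached from the start state, so discard them.
Start with accepting vs non-accepting: {B,D,H,I,J} | {A,E,F,L}.
Refine {B,D,H,I,J} on symbol 0: members go to different blocks, giving {B,H,J} and {D,I}.
Split {D,I} by δ(·,0) → {D} and {I}.
Split {B,H,J} by δ(·,1) → {B,J} and {H}.
No further refinement is possible. Final partition (5 blocks): {B,J} | {A,E,F,L} | {D} | {I} | {H}.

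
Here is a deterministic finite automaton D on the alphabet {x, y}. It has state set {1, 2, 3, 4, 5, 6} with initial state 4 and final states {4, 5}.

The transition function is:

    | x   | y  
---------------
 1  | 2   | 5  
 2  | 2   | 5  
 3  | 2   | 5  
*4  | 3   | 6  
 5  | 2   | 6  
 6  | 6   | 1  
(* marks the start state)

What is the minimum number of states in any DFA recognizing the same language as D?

Start with accepting vs non-accepting: {4,5} | {1,2,3,6}.
Split {1,2,3,6} by δ(·,y) → {1,2,3} and {6}.
Stable partition: {4,5} | {1,2,3} | {6} — 3 equivalence classes.

3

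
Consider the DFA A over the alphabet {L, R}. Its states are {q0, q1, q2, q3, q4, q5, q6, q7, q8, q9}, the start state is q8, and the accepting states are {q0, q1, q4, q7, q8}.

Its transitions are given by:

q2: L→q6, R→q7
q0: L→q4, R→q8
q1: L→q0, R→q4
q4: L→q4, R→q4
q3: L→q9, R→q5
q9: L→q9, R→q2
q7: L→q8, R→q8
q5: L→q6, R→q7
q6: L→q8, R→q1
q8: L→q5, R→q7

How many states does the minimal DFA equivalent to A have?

7

First remove the unreachable states {q2,q3,q9}; 7 states remain.
P0 = {q0,q1,q4,q7,q8} | {q5,q6}.
On input L, block {q0,q1,q4,q7,q8} splits into {q0,q1,q4,q7} and {q8}.
Split {q0,q1,q4,q7} by δ(·,L) → {q0,q1,q4} and {q7}.
Split {q0,q1,q4} by δ(·,R) → {q1,q4} and {q0}.
On input L, block {q1,q4} splits into {q1} and {q4}.
On input L, block {q5,q6} splits into {q5} and {q6}.
No further refinement is possible. Final partition (7 blocks): {q1} | {q5} | {q8} | {q7} | {q0} | {q4} | {q6}.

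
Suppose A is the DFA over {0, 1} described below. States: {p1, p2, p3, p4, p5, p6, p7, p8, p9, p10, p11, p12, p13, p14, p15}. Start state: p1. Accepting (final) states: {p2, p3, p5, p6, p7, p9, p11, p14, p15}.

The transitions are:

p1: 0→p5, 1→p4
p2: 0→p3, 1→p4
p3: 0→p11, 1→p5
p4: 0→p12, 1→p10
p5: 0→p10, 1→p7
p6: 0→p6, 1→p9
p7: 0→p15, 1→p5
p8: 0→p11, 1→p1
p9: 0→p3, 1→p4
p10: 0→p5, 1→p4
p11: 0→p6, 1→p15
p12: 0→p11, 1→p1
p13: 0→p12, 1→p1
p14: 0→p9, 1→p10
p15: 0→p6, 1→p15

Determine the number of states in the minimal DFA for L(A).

Reachable states from the start: {p1,p3,p4,p5,p6,p7,p9,p10,p11,p12,p15}. Unreachable: {p2,p8,p13,p14} — drop them.
P0 = {p3,p5,p6,p7,p9,p11,p15} | {p1,p4,p10,p12}.
Refine {p3,p5,p6,p7,p9,p11,p15} on symbol 0: members go to different blocks, giving {p3,p6,p7,p9,p11,p15} and {p5}.
Split {p3,p6,p7,p9,p11,p15} by δ(·,1) → {p6,p11,p15} and {p3,p7} and {p9}.
Split {p6,p11,p15} by δ(·,1) → {p11,p15} and {p6}.
Refine {p1,p4,p10,p12} on symbol 0: members go to different blocks, giving {p1,p10} and {p4} and {p12}.
Stable partition: {p11,p15} | {p1,p10} | {p5} | {p3,p7} | {p9} | {p6} | {p4} | {p12} — 8 equivalence classes.

8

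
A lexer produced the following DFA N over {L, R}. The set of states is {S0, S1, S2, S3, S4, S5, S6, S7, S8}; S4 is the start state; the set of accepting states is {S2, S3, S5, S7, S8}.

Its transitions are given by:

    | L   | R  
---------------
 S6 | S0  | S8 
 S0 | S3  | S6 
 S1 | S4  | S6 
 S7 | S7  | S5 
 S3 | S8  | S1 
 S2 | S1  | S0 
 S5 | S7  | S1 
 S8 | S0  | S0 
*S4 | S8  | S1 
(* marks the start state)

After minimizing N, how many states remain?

6

Reachable states from the start: {S0,S1,S3,S4,S6,S8}. Unreachable: {S2,S5,S7} — drop them.
P0 = {S3,S8} | {S0,S1,S4,S6}.
Split {S3,S8} by δ(·,L) → {S3} and {S8}.
On input L, block {S0,S1,S4,S6} splits into {S1,S6} and {S0} and {S4}.
On input L, block {S1,S6} splits into {S1} and {S6}.
Stable partition: {S3} | {S1} | {S8} | {S0} | {S4} | {S6} — 6 equivalence classes.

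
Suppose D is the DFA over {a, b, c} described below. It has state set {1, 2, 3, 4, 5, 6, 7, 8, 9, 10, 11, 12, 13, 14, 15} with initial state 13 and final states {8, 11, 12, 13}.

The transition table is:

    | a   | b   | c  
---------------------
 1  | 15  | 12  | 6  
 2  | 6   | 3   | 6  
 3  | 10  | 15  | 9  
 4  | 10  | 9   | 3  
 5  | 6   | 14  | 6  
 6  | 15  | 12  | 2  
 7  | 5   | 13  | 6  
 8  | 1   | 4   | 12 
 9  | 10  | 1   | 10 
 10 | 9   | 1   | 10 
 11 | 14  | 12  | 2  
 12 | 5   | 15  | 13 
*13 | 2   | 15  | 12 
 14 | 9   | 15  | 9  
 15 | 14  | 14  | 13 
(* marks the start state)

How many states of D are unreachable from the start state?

4

Starting at 13 and following transitions, the reachable set is {1, 2, 3, 5, 6, 9, 10, 12, 13, 14, 15}. That leaves 4, 7, 8, 11 unreachable — 4 in total.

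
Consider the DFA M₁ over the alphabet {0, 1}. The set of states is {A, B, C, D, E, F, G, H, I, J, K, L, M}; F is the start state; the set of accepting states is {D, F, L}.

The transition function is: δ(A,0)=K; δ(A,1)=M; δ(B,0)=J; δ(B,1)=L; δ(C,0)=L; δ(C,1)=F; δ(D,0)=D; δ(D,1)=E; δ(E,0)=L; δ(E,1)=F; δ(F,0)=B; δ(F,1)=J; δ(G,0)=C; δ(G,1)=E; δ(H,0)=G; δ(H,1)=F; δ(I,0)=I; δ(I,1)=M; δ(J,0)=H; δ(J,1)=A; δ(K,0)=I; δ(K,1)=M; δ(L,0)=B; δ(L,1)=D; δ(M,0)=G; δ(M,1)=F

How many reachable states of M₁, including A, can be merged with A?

Start with accepting vs non-accepting: {D,F,L} | {A,B,C,E,G,H,I,J,K,M}.
Refine {D,F,L} on symbol 0: members go to different blocks, giving {F,L} and {D}.
Refine {F,L} on symbol 1: members go to different blocks, giving {F} and {L}.
On input 0, block {A,B,C,E,G,H,I,J,K,M} splits into {A,B,G,H,I,J,K,M} and {C,E}.
On input 0, block {A,B,G,H,I,J,K,M} splits into {A,B,H,I,J,K,M} and {G}.
Split {A,B,H,I,J,K,M} by δ(·,0) → {A,B,I,J,K} and {H,M}.
Split {A,B,I,J,K} by δ(·,0) → {A,B,I,K} and {J}.
Refine {A,B,I,K} on symbol 0: members go to different blocks, giving {A,I,K} and {B}.
Stable partition: {F} | {A,I,K} | {D} | {L} | {C,E} | {G} | {H,M} | {J} | {B} — 9 equivalence classes.
State A belongs to the block {A,I,K}, which has 3 states.

3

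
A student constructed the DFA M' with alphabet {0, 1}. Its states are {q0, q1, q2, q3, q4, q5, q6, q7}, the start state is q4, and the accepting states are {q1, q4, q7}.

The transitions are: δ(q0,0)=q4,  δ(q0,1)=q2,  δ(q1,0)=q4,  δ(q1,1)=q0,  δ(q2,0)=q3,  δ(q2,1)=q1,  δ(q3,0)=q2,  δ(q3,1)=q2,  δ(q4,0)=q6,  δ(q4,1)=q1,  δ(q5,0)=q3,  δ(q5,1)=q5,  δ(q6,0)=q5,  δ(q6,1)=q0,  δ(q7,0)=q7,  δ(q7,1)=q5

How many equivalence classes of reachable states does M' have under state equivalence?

7

First remove the unreachable states {q7}; 7 states remain.
Start with accepting vs non-accepting: {q1,q4} | {q0,q2,q3,q5,q6}.
On input 0, block {q1,q4} splits into {q1} and {q4}.
On input 0, block {q0,q2,q3,q5,q6} splits into {q2,q3,q5,q6} and {q0}.
Split {q2,q3,q5,q6} by δ(·,1) → {q3,q5} and {q2} and {q6}.
Split {q3,q5} by δ(·,0) → {q3} and {q5}.
No further refinement is possible. Final partition (7 blocks): {q1} | {q3} | {q4} | {q0} | {q2} | {q6} | {q5}.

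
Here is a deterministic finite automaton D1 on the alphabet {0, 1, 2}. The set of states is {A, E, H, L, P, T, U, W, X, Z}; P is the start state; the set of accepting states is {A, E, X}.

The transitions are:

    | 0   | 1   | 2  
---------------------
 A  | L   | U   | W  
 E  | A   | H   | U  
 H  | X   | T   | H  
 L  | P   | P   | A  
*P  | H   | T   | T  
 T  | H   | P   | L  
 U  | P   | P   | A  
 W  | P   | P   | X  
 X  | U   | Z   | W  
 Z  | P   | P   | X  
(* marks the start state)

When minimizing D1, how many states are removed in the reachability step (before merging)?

Starting at P and following transitions, the reachable set is {A, H, L, P, T, U, W, X, Z}. That leaves E unreachable — 1 in total.

1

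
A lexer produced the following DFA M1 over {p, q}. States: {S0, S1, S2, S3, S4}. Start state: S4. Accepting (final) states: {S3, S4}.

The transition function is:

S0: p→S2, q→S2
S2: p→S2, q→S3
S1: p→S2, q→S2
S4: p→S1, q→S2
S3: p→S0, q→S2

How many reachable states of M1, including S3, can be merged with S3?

2

P0 = {S3,S4} | {S0,S1,S2}.
On input q, block {S0,S1,S2} splits into {S0,S1} and {S2}.
No further refinement is possible. Final partition (3 blocks): {S3,S4} | {S0,S1} | {S2}.
The equivalence class containing S3 is {S3,S4}, of size 2.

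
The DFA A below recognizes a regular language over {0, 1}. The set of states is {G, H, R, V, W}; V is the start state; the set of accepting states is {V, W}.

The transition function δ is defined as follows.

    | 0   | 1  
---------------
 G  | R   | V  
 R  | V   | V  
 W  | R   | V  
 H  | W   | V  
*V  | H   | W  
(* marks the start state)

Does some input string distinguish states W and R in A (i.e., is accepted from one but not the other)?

Yes

States {G} cannot be reached from the start state, so discard them.
P0 = {V,W} | {H,R}.
No further refinement is possible. Final partition (2 blocks): {V,W} | {H,R}.
W and R end up in different blocks, so they are distinguishable. For instance, the string 'ε' is accepted from only W.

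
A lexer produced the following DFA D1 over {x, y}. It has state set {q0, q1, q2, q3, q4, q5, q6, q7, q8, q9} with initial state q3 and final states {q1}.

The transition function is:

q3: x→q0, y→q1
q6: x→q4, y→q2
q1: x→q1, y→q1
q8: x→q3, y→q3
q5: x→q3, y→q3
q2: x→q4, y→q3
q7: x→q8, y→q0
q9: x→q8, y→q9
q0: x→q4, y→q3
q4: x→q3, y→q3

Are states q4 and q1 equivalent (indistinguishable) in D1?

First remove the unreachable states {q2,q5,q6,q7,q8,q9}; 4 states remain.
Start with accepting vs non-accepting: {q1} | {q0,q3,q4}.
On input y, block {q0,q3,q4} splits into {q0,q4} and {q3}.
Split {q0,q4} by δ(·,x) → {q0} and {q4}.
No further refinement is possible. Final partition (4 blocks): {q1} | {q0} | {q3} | {q4}.
q4 and q1 end up in different blocks, so they are distinguishable. For instance, the string 'ε' is accepted from only q1.

No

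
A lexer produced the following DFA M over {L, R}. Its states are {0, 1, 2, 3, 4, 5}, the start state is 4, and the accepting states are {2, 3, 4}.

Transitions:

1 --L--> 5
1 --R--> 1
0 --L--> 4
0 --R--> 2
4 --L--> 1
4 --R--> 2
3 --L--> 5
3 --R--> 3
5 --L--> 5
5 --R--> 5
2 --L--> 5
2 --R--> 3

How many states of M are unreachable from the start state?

Starting at 4 and following transitions, the reachable set is {1, 2, 3, 4, 5}. That leaves 0 unreachable — 1 in total.

1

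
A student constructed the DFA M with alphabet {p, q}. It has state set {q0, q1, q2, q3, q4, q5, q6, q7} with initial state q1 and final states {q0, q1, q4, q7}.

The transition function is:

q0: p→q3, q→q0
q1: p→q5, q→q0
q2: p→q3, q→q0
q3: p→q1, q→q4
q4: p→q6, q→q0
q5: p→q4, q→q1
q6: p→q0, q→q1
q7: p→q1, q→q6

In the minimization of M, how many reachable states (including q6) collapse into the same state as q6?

3

States {q2,q7} cannot be reached from the start state, so discard them.
Start with accepting vs non-accepting: {q0,q1,q4} | {q3,q5,q6}.
No further refinement is possible. Final partition (2 blocks): {q0,q1,q4} | {q3,q5,q6}.
State q6 belongs to the block {q3,q5,q6}, which has 3 states.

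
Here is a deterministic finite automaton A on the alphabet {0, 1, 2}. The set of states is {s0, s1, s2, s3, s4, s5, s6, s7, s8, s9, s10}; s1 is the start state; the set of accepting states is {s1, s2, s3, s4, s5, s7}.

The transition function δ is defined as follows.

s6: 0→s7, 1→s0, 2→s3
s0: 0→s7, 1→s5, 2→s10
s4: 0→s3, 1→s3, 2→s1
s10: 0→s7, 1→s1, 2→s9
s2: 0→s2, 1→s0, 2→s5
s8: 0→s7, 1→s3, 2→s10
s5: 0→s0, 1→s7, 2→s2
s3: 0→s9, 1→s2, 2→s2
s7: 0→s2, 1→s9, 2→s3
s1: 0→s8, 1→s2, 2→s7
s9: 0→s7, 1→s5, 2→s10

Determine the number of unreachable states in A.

2

BFS from s1 reaches {s0, s1, s2, s3, s5, s7, s8, s9, s10}; the 2 state(s) s4, s6 are never visited.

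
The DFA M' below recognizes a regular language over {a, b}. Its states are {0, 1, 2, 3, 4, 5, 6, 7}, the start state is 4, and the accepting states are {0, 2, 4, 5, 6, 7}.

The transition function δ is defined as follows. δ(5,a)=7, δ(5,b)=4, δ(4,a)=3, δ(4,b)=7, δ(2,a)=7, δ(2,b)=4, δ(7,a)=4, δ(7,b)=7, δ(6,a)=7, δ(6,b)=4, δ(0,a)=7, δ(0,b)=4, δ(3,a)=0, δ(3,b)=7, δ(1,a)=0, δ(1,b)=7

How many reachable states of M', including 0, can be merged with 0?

First remove the unreachable states {1,2,5,6}; 4 states remain.
Start with accepting vs non-accepting: {0,4,7} | {3}.
Refine {0,4,7} on symbol a: members go to different blocks, giving {0,7} and {4}.
Split {0,7} by δ(·,a) → {0} and {7}.
Stable partition: {0} | {3} | {4} | {7} — 4 equivalence classes.
The equivalence class containing 0 is {0}, of size 1.

1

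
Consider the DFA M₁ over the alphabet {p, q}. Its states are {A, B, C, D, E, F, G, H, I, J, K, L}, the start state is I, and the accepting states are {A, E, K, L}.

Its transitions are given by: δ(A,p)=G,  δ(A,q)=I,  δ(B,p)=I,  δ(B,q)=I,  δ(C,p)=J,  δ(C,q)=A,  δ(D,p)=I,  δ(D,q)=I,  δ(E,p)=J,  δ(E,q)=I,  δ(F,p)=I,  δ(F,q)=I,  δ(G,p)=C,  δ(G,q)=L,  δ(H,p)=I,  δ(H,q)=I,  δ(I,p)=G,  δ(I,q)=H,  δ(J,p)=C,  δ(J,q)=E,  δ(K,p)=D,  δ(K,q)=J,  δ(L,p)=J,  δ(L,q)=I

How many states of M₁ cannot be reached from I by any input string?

BFS from I reaches {A, C, E, G, H, I, J, L}; the 4 state(s) B, D, F, K are never visited.

4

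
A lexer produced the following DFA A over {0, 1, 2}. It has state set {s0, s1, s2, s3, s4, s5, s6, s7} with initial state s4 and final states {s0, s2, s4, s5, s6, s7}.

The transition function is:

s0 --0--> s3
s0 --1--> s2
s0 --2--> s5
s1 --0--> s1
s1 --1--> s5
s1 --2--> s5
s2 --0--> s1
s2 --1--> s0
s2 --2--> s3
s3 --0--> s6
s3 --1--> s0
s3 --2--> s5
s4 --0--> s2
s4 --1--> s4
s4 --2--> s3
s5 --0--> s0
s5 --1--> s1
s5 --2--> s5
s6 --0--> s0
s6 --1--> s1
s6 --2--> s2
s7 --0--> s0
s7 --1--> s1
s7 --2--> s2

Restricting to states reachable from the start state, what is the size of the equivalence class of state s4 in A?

1

First remove the unreachable states {s7}; 7 states remain.
Initial partition by acceptance: {s0,s2,s4,s5,s6} | {s1,s3}.
Split {s0,s2,s4,s5,s6} by δ(·,0) → {s4,s5,s6} and {s0,s2}.
Refine {s4,s5,s6} on symbol 1: members go to different blocks, giving {s5,s6} and {s4}.
On input 2, block {s5,s6} splits into {s5} and {s6}.
Refine {s1,s3} on symbol 0: members go to different blocks, giving {s1} and {s3}.
On input 0, block {s0,s2} splits into {s0} and {s2}.
No further refinement is possible. Final partition (7 blocks): {s5} | {s1} | {s0} | {s4} | {s6} | {s3} | {s2}.
State s4 belongs to the block {s4}, which has 1 states.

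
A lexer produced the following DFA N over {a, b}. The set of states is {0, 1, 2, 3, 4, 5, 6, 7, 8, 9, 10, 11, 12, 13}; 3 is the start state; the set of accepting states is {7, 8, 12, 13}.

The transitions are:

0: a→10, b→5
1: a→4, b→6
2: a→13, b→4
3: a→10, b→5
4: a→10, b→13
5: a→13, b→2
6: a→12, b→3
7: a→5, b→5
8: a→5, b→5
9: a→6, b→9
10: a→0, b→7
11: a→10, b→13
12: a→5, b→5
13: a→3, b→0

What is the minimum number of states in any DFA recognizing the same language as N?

Reachable states from the start: {0,2,3,4,5,7,10,13}. Unreachable: {1,6,8,9,11,12} — drop them.
P0 = {7,13} | {0,2,3,4,5,10}.
On input a, block {0,2,3,4,5,10} splits into {0,3,4,10} and {2,5}.
Refine {7,13} on symbol a: members go to different blocks, giving {7} and {13}.
On input b, block {0,3,4,10} splits into {0,3} and {4} and {10}.
Refine {2,5} on symbol b: members go to different blocks, giving {2} and {5}.
The partition is now stable with 7 blocks: {7} | {0,3} | {2} | {13} | {4} | {10} | {5}.

7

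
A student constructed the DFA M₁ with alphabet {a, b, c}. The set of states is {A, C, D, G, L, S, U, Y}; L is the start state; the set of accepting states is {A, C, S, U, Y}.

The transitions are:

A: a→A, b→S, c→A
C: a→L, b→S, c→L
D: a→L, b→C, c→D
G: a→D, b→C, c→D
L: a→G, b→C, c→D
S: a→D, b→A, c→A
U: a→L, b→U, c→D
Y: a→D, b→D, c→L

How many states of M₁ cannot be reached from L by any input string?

2

No path from L leads to U, Y; the other 6 states are all reachable.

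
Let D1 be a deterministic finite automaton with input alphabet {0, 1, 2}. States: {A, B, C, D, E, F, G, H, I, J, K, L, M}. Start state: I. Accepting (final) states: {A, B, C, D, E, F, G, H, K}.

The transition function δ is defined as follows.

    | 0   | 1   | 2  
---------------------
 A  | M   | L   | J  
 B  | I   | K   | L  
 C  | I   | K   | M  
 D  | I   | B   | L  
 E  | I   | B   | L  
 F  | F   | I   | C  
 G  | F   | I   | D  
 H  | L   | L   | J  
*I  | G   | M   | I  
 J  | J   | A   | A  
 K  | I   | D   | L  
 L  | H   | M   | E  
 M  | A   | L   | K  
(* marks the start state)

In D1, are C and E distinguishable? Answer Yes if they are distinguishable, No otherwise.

No

P0 = {A,B,C,D,E,F,G,H,K} | {I,J,L,M}.
Refine {A,B,C,D,E,F,G,H,K} on symbol 0: members go to different blocks, giving {A,B,C,D,E,H,K} and {F,G}.
Split {A,B,C,D,E,H,K} by δ(·,1) → {B,C,D,E,K} and {A,H}.
Refine {I,J,L,M} on symbol 0: members go to different blocks, giving {L,M} and {I} and {J}.
The partition is now stable with 6 blocks: {B,C,D,E,K} | {L,M} | {F,G} | {A,H} | {I} | {J}.
C and E lie in the same block of the stable partition, so they are equivalent — no string distinguishes them.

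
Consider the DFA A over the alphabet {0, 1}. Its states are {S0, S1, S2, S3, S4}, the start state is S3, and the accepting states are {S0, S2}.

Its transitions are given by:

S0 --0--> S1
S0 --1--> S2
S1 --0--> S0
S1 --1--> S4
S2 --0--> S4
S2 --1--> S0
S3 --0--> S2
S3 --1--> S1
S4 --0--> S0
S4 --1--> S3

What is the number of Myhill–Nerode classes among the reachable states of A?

2

Every state is reachable, so we keep all 5.
Start with accepting vs non-accepting: {S0,S2} | {S1,S3,S4}.
The partition is now stable with 2 blocks: {S0,S2} | {S1,S3,S4}.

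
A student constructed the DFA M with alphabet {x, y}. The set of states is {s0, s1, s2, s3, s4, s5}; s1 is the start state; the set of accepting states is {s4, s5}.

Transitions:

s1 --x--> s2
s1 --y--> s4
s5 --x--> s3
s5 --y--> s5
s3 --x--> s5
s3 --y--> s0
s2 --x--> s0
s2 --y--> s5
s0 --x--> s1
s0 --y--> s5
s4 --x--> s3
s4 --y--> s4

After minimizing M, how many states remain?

All states are reachable from the start state.
P0 = {s4,s5} | {s0,s1,s2,s3}.
Refine {s0,s1,s2,s3} on symbol x: members go to different blocks, giving {s0,s1,s2} and {s3}.
No further refinement is possible. Final partition (3 blocks): {s4,s5} | {s0,s1,s2} | {s3}.

3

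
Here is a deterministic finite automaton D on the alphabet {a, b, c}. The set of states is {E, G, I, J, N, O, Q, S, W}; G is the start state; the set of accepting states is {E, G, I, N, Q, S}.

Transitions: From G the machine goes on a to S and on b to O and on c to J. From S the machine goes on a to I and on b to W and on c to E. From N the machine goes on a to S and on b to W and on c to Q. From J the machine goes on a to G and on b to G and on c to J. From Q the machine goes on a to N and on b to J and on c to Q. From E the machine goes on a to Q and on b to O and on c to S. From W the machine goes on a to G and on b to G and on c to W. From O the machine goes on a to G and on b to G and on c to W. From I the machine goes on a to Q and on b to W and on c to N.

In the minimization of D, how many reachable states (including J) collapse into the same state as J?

3

All states are reachable from the start state.
Start with accepting vs non-accepting: {E,G,I,N,Q,S} | {J,O,W}.
Refine {E,G,I,N,Q,S} on symbol c: members go to different blocks, giving {E,I,N,Q,S} and {G}.
Stable partition: {E,I,N,Q,S} | {J,O,W} | {G} — 3 equivalence classes.
State J belongs to the block {J,O,W}, which has 3 states.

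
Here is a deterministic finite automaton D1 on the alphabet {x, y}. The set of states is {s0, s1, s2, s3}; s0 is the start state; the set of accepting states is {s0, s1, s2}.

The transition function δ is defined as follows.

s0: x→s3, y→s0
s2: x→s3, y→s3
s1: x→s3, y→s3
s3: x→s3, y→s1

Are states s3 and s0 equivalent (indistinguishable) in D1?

No

States {s2} cannot be reached from the start state, so discard them.
Initial partition by acceptance: {s0,s1} | {s3}.
Refine {s0,s1} on symbol y: members go to different blocks, giving {s0} and {s1}.
No further refinement is possible. Final partition (3 blocks): {s0} | {s3} | {s1}.
s3 and s0 end up in different blocks, so they are distinguishable. For instance, the string 'ε' is accepted from only s0.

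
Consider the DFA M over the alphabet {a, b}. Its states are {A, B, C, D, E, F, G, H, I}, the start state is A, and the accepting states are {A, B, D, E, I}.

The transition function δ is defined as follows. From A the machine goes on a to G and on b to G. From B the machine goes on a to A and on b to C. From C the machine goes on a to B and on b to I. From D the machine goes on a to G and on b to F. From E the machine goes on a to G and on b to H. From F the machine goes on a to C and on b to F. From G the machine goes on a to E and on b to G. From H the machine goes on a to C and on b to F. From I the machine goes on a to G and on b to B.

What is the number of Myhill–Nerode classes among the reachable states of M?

Reachable states from the start: {A,B,C,E,F,G,H,I}. Unreachable: {D} — drop them.
Initial partition by acceptance: {A,B,E,I} | {C,F,G,H}.
Split {A,B,E,I} by δ(·,a) → {A,E,I} and {B}.
On input b, block {A,E,I} splits into {A,E} and {I}.
Split {C,F,G,H} by δ(·,a) → {F,H} and {C} and {G}.
Refine {A,E} on symbol b: members go to different blocks, giving {A} and {E}.
The partition is now stable with 7 blocks: {A} | {F,H} | {B} | {I} | {C} | {G} | {E}.

7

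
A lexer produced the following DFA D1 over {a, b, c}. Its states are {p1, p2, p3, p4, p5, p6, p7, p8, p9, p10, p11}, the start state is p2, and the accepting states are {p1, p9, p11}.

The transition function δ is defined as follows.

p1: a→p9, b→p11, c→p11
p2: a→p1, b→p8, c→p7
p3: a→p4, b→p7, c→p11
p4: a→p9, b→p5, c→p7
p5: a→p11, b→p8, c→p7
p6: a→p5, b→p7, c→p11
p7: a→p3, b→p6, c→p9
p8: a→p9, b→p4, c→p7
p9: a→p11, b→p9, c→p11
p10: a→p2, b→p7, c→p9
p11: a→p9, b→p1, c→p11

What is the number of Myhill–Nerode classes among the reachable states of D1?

4

First remove the unreachable states {p10}; 10 states remain.
Start with accepting vs non-accepting: {p1,p9,p11} | {p2,p3,p4,p5,p6,p7,p8}.
Split {p2,p3,p4,p5,p6,p7,p8} by δ(·,a) → {p2,p4,p5,p8} and {p3,p6,p7}.
On input a, block {p3,p6,p7} splits into {p3,p6} and {p7}.
The partition is now stable with 4 blocks: {p1,p9,p11} | {p2,p4,p5,p8} | {p3,p6} | {p7}.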